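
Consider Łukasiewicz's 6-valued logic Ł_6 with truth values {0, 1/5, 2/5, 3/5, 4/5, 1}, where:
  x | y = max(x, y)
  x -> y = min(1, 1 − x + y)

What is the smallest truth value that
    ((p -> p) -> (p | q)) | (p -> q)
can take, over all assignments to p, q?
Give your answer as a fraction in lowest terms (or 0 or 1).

3/5

Take p = 2/5, q = 0:
p -> p = 2/5 -> 2/5 = 1
p | q = 2/5 | 0 = 2/5
(p -> p) -> (p | q) = 1 -> 2/5 = 2/5
p -> q = 2/5 -> 0 = 3/5
((p -> p) -> (p | q)) | (p -> q) = 2/5 | 3/5 = 3/5
No assignment yields a value below 3/5, so this is the minimum.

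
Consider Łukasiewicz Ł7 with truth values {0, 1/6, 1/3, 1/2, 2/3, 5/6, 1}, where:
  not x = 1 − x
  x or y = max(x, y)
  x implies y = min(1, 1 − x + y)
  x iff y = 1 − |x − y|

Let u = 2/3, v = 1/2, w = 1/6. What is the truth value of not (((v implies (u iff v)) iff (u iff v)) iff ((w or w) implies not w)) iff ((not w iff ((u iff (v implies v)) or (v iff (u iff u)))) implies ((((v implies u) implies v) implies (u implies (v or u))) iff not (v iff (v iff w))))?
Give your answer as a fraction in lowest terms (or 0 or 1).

5/6

u iff v = 2/3 iff 1/2 = 5/6
v implies (u iff v) = 1/2 implies 5/6 = 1
u iff v = 2/3 iff 1/2 = 5/6
(v implies (u iff v)) iff (u iff v) = 1 iff 5/6 = 5/6
w or w = 1/6 or 1/6 = 1/6
not w = not 1/6 = 5/6
(w or w) implies not w = 1/6 implies 5/6 = 1
((v implies (u iff v)) iff (u iff v)) iff ((w or w) implies not w) = 5/6 iff 1 = 5/6
not (((v implies (u iff v)) iff (u iff v)) iff ((w or w) implies not w)) = not 5/6 = 1/6
not w = not 1/6 = 5/6
v implies v = 1/2 implies 1/2 = 1
u iff (v implies v) = 2/3 iff 1 = 2/3
u iff u = 2/3 iff 2/3 = 1
v iff (u iff u) = 1/2 iff 1 = 1/2
(u iff (v implies v)) or (v iff (u iff u)) = 2/3 or 1/2 = 2/3
not w iff ((u iff (v implies v)) or (v iff (u iff u))) = 5/6 iff 2/3 = 5/6
v implies u = 1/2 implies 2/3 = 1
(v implies u) implies v = 1 implies 1/2 = 1/2
v or u = 1/2 or 2/3 = 2/3
u implies (v or u) = 2/3 implies 2/3 = 1
((v implies u) implies v) implies (u implies (v or u)) = 1/2 implies 1 = 1
v iff w = 1/2 iff 1/6 = 2/3
v iff (v iff w) = 1/2 iff 2/3 = 5/6
not (v iff (v iff w)) = not 5/6 = 1/6
(((v implies u) implies v) implies (u implies (v or u))) iff not (v iff (v iff w)) = 1 iff 1/6 = 1/6
(not w iff ((u iff (v implies v)) or (v iff (u iff u)))) implies ((((v implies u) implies v) implies (u implies (v or u))) iff not (v iff (v iff w))) = 5/6 implies 1/6 = 1/3
not (((v implies (u iff v)) iff (u iff v)) iff ((w or w) implies not w)) iff ((not w iff ((u iff (v implies v)) or (v iff (u iff u)))) implies ((((v implies u) implies v) implies (u implies (v or u))) iff not (v iff (v iff w)))) = 1/6 iff 1/3 = 5/6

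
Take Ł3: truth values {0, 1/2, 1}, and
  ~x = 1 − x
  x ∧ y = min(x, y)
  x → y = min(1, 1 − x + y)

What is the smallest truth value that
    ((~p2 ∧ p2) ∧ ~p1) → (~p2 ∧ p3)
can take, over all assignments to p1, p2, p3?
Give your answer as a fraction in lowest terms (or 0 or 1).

Take p1 = 0, p2 = 1/2, p3 = 0:
~p2 = ~1/2 = 1/2
~p2 ∧ p2 = 1/2 ∧ 1/2 = 1/2
~p1 = ~0 = 1
(~p2 ∧ p2) ∧ ~p1 = 1/2 ∧ 1 = 1/2
~p2 = ~1/2 = 1/2
~p2 ∧ p3 = 1/2 ∧ 0 = 0
((~p2 ∧ p2) ∧ ~p1) → (~p2 ∧ p3) = 1/2 → 0 = 1/2
No assignment yields a value below 1/2, so this is the minimum.

1/2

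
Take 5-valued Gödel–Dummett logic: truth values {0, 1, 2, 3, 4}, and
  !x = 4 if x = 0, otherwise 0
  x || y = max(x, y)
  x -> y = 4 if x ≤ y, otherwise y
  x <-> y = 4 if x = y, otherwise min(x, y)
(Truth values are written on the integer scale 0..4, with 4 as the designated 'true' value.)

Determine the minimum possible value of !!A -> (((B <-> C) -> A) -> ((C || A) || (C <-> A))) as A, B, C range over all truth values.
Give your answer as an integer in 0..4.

Take A = 1, B = 1, C = 0:
!A = !1 = 0
!!A = !0 = 4
B <-> C = 1 <-> 0 = 0
(B <-> C) -> A = 0 -> 1 = 4
C || A = 0 || 1 = 1
C <-> A = 0 <-> 1 = 0
(C || A) || (C <-> A) = 1 || 0 = 1
((B <-> C) -> A) -> ((C || A) || (C <-> A)) = 4 -> 1 = 1
!!A -> (((B <-> C) -> A) -> ((C || A) || (C <-> A))) = 4 -> 1 = 1
No assignment yields a value below 1, so this is the minimum.

1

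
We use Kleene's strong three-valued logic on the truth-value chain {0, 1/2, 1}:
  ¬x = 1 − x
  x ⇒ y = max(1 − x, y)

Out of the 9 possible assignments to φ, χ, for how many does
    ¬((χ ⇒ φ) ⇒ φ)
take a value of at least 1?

φ = 0, χ = 0 ↦ 1  ≥
φ = 0, χ = 1/2 ↦ 1/2  <
φ = 0, χ = 1 ↦ 0  <
φ = 1/2, χ = 0 ↦ 1/2  <
φ = 1/2, χ = 1/2 ↦ 1/2  <
φ = 1/2, χ = 1 ↦ 1/2  <
φ = 1, χ = 0 ↦ 0  <
φ = 1, χ = 1/2 ↦ 0  <
φ = 1, χ = 1 ↦ 0  <
So 1 of the 9 assignments meets the threshold.

1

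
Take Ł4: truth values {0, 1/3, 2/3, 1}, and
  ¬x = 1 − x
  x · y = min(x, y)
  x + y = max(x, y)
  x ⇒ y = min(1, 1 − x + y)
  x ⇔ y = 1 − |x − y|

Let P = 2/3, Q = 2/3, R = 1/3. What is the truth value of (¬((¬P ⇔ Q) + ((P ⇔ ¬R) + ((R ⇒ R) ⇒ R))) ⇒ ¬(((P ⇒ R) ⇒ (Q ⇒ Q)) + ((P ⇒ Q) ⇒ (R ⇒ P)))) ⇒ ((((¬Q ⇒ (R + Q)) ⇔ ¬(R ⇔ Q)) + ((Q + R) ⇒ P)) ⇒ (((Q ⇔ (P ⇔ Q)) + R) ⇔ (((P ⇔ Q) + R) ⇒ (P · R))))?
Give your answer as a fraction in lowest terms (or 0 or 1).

¬P = ¬2/3 = 1/3
¬P ⇔ Q = 1/3 ⇔ 2/3 = 2/3
¬R = ¬1/3 = 2/3
P ⇔ ¬R = 2/3 ⇔ 2/3 = 1
R ⇒ R = 1/3 ⇒ 1/3 = 1
(R ⇒ R) ⇒ R = 1 ⇒ 1/3 = 1/3
(P ⇔ ¬R) + ((R ⇒ R) ⇒ R) = 1 + 1/3 = 1
(¬P ⇔ Q) + ((P ⇔ ¬R) + ((R ⇒ R) ⇒ R)) = 2/3 + 1 = 1
¬((¬P ⇔ Q) + ((P ⇔ ¬R) + ((R ⇒ R) ⇒ R))) = ¬1 = 0
P ⇒ R = 2/3 ⇒ 1/3 = 2/3
Q ⇒ Q = 2/3 ⇒ 2/3 = 1
(P ⇒ R) ⇒ (Q ⇒ Q) = 2/3 ⇒ 1 = 1
P ⇒ Q = 2/3 ⇒ 2/3 = 1
R ⇒ P = 1/3 ⇒ 2/3 = 1
(P ⇒ Q) ⇒ (R ⇒ P) = 1 ⇒ 1 = 1
((P ⇒ R) ⇒ (Q ⇒ Q)) + ((P ⇒ Q) ⇒ (R ⇒ P)) = 1 + 1 = 1
¬(((P ⇒ R) ⇒ (Q ⇒ Q)) + ((P ⇒ Q) ⇒ (R ⇒ P))) = ¬1 = 0
¬((¬P ⇔ Q) + ((P ⇔ ¬R) + ((R ⇒ R) ⇒ R))) ⇒ ¬(((P ⇒ R) ⇒ (Q ⇒ Q)) + ((P ⇒ Q) ⇒ (R ⇒ P))) = 0 ⇒ 0 = 1
¬Q = ¬2/3 = 1/3
R + Q = 1/3 + 2/3 = 2/3
¬Q ⇒ (R + Q) = 1/3 ⇒ 2/3 = 1
R ⇔ Q = 1/3 ⇔ 2/3 = 2/3
¬(R ⇔ Q) = ¬2/3 = 1/3
(¬Q ⇒ (R + Q)) ⇔ ¬(R ⇔ Q) = 1 ⇔ 1/3 = 1/3
Q + R = 2/3 + 1/3 = 2/3
(Q + R) ⇒ P = 2/3 ⇒ 2/3 = 1
((¬Q ⇒ (R + Q)) ⇔ ¬(R ⇔ Q)) + ((Q + R) ⇒ P) = 1/3 + 1 = 1
P ⇔ Q = 2/3 ⇔ 2/3 = 1
Q ⇔ (P ⇔ Q) = 2/3 ⇔ 1 = 2/3
(Q ⇔ (P ⇔ Q)) + R = 2/3 + 1/3 = 2/3
P ⇔ Q = 2/3 ⇔ 2/3 = 1
(P ⇔ Q) + R = 1 + 1/3 = 1
P · R = 2/3 · 1/3 = 1/3
((P ⇔ Q) + R) ⇒ (P · R) = 1 ⇒ 1/3 = 1/3
((Q ⇔ (P ⇔ Q)) + R) ⇔ (((P ⇔ Q) + R) ⇒ (P · R)) = 2/3 ⇔ 1/3 = 2/3
(((¬Q ⇒ (R + Q)) ⇔ ¬(R ⇔ Q)) + ((Q + R) ⇒ P)) ⇒ (((Q ⇔ (P ⇔ Q)) + R) ⇔ (((P ⇔ Q) + R) ⇒ (P · R))) = 1 ⇒ 2/3 = 2/3
(¬((¬P ⇔ Q) + ((P ⇔ ¬R) + ((R ⇒ R) ⇒ R))) ⇒ ¬(((P ⇒ R) ⇒ (Q ⇒ Q)) + ((P ⇒ Q) ⇒ (R ⇒ P)))) ⇒ ((((¬Q ⇒ (R + Q)) ⇔ ¬(R ⇔ Q)) + ((Q + R) ⇒ P)) ⇒ (((Q ⇔ (P ⇔ Q)) + R) ⇔ (((P ⇔ Q) + R) ⇒ (P · R)))) = 1 ⇒ 2/3 = 2/3

2/3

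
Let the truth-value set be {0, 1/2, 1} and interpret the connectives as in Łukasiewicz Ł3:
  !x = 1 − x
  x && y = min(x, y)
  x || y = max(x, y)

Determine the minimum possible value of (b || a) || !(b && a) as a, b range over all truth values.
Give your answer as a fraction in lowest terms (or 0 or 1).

1/2

Take a = 1/2, b = 1/2:
b || a = 1/2 || 1/2 = 1/2
b && a = 1/2 && 1/2 = 1/2
!(b && a) = !1/2 = 1/2
(b || a) || !(b && a) = 1/2 || 1/2 = 1/2
No assignment yields a value below 1/2, so this is the minimum.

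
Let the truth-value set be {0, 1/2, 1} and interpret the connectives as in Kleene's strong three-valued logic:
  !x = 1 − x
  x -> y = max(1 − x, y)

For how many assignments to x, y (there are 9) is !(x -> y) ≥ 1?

1

x = 0, y = 0 ↦ 0  <
x = 0, y = 1/2 ↦ 0  <
x = 0, y = 1 ↦ 0  <
x = 1/2, y = 0 ↦ 1/2  <
x = 1/2, y = 1/2 ↦ 1/2  <
x = 1/2, y = 1 ↦ 0  <
x = 1, y = 0 ↦ 1  ≥
x = 1, y = 1/2 ↦ 1/2  <
x = 1, y = 1 ↦ 0  <
So 1 of the 9 assignments meets the threshold.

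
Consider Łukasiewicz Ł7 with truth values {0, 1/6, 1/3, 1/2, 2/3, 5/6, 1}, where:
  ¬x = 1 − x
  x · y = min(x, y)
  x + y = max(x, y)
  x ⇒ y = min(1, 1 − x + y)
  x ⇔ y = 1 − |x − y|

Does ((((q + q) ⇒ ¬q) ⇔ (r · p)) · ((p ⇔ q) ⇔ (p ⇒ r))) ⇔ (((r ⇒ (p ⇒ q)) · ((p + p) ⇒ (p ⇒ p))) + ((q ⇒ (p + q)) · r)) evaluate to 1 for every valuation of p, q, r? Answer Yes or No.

No

Counterexample: take p = 0, q = 0, r = 0.
q + q = 0 + 0 = 0
¬q = ¬0 = 1
(q + q) ⇒ ¬q = 0 ⇒ 1 = 1
r · p = 0 · 0 = 0
((q + q) ⇒ ¬q) ⇔ (r · p) = 1 ⇔ 0 = 0
p ⇔ q = 0 ⇔ 0 = 1
p ⇒ r = 0 ⇒ 0 = 1
(p ⇔ q) ⇔ (p ⇒ r) = 1 ⇔ 1 = 1
(((q + q) ⇒ ¬q) ⇔ (r · p)) · ((p ⇔ q) ⇔ (p ⇒ r)) = 0 · 1 = 0
p ⇒ q = 0 ⇒ 0 = 1
r ⇒ (p ⇒ q) = 0 ⇒ 1 = 1
p + p = 0 + 0 = 0
p ⇒ p = 0 ⇒ 0 = 1
(p + p) ⇒ (p ⇒ p) = 0 ⇒ 1 = 1
(r ⇒ (p ⇒ q)) · ((p + p) ⇒ (p ⇒ p)) = 1 · 1 = 1
p + q = 0 + 0 = 0
q ⇒ (p + q) = 0 ⇒ 0 = 1
(q ⇒ (p + q)) · r = 1 · 0 = 0
((r ⇒ (p ⇒ q)) · ((p + p) ⇒ (p ⇒ p))) + ((q ⇒ (p + q)) · r) = 1 + 0 = 1
((((q + q) ⇒ ¬q) ⇔ (r · p)) · ((p ⇔ q) ⇔ (p ⇒ r))) ⇔ (((r ⇒ (p ⇒ q)) · ((p + p) ⇒ (p ⇒ p))) + ((q ⇒ (p + q)) · r)) = 0 ⇔ 1 = 0
This gives 0 ≠ 1.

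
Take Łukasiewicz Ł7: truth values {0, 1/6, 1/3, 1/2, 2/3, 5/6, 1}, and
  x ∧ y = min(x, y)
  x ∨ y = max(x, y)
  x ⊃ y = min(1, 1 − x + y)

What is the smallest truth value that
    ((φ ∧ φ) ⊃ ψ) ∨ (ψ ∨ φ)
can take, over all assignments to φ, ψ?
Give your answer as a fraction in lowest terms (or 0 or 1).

Take φ = 1/2, ψ = 0:
φ ∧ φ = 1/2 ∧ 1/2 = 1/2
(φ ∧ φ) ⊃ ψ = 1/2 ⊃ 0 = 1/2
ψ ∨ φ = 0 ∨ 1/2 = 1/2
((φ ∧ φ) ⊃ ψ) ∨ (ψ ∨ φ) = 1/2 ∨ 1/2 = 1/2
No assignment yields a value below 1/2, so this is the minimum.

1/2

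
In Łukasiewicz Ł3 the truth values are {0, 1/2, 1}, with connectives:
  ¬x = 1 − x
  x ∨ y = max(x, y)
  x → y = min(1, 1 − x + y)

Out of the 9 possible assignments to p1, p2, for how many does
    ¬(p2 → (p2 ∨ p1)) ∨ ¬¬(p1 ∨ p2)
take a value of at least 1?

5

p1 = 0, p2 = 0 ↦ 0  <
p1 = 0, p2 = 1/2 ↦ 1/2  <
p1 = 0, p2 = 1 ↦ 1  ≥
p1 = 1/2, p2 = 0 ↦ 1/2  <
p1 = 1/2, p2 = 1/2 ↦ 1/2  <
p1 = 1/2, p2 = 1 ↦ 1  ≥
p1 = 1, p2 = 0 ↦ 1  ≥
p1 = 1, p2 = 1/2 ↦ 1  ≥
p1 = 1, p2 = 1 ↦ 1  ≥
So 5 of the 9 assignments meet the threshold.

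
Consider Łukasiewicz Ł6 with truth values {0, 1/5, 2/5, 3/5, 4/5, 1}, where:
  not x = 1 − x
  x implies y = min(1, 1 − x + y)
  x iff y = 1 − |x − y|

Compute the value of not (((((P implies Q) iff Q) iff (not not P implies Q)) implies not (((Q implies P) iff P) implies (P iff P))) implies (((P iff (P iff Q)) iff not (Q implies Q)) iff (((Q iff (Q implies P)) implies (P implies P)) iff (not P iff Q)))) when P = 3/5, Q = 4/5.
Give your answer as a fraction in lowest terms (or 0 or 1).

0

P implies Q = 3/5 implies 4/5 = 1
(P implies Q) iff Q = 1 iff 4/5 = 4/5
not P = not 3/5 = 2/5
not not P = not 2/5 = 3/5
not not P implies Q = 3/5 implies 4/5 = 1
((P implies Q) iff Q) iff (not not P implies Q) = 4/5 iff 1 = 4/5
Q implies P = 4/5 implies 3/5 = 4/5
(Q implies P) iff P = 4/5 iff 3/5 = 4/5
P iff P = 3/5 iff 3/5 = 1
((Q implies P) iff P) implies (P iff P) = 4/5 implies 1 = 1
not (((Q implies P) iff P) implies (P iff P)) = not 1 = 0
(((P implies Q) iff Q) iff (not not P implies Q)) implies not (((Q implies P) iff P) implies (P iff P)) = 4/5 implies 0 = 1/5
P iff Q = 3/5 iff 4/5 = 4/5
P iff (P iff Q) = 3/5 iff 4/5 = 4/5
Q implies Q = 4/5 implies 4/5 = 1
not (Q implies Q) = not 1 = 0
(P iff (P iff Q)) iff not (Q implies Q) = 4/5 iff 0 = 1/5
Q implies P = 4/5 implies 3/5 = 4/5
Q iff (Q implies P) = 4/5 iff 4/5 = 1
P implies P = 3/5 implies 3/5 = 1
(Q iff (Q implies P)) implies (P implies P) = 1 implies 1 = 1
not P = not 3/5 = 2/5
not P iff Q = 2/5 iff 4/5 = 3/5
((Q iff (Q implies P)) implies (P implies P)) iff (not P iff Q) = 1 iff 3/5 = 3/5
((P iff (P iff Q)) iff not (Q implies Q)) iff (((Q iff (Q implies P)) implies (P implies P)) iff (not P iff Q)) = 1/5 iff 3/5 = 3/5
((((P implies Q) iff Q) iff (not not P implies Q)) implies not (((Q implies P) iff P) implies (P iff P))) implies (((P iff (P iff Q)) iff not (Q implies Q)) iff (((Q iff (Q implies P)) implies (P implies P)) iff (not P iff Q))) = 1/5 implies 3/5 = 1
not (((((P implies Q) iff Q) iff (not not P implies Q)) implies not (((Q implies P) iff P) implies (P iff P))) implies (((P iff (P iff Q)) iff not (Q implies Q)) iff (((Q iff (Q implies P)) implies (P implies P)) iff (not P iff Q)))) = not 1 = 0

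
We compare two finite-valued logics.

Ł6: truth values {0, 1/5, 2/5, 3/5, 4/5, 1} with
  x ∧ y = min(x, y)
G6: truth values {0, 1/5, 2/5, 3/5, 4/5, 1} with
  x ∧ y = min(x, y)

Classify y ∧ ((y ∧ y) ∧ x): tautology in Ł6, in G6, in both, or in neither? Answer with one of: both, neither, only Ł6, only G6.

In Ł6: at x = 0, y = 0 the value is 0 — not a tautology.
In G6: at x = 0, y = 0 the value is 0 — not a tautology.

neither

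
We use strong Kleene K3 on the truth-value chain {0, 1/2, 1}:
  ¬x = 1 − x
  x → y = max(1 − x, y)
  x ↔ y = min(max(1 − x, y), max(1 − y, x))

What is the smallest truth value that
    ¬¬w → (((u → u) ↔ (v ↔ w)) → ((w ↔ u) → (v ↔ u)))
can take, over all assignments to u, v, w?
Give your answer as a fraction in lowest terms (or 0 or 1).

1/2

Take u = 0, v = 1/2, w = 1/2:
¬w = ¬1/2 = 1/2
¬¬w = ¬1/2 = 1/2
u → u = 0 → 0 = 1
v ↔ w = 1/2 ↔ 1/2 = 1/2
(u → u) ↔ (v ↔ w) = 1 ↔ 1/2 = 1/2
w ↔ u = 1/2 ↔ 0 = 1/2
v ↔ u = 1/2 ↔ 0 = 1/2
(w ↔ u) → (v ↔ u) = 1/2 → 1/2 = 1/2
((u → u) ↔ (v ↔ w)) → ((w ↔ u) → (v ↔ u)) = 1/2 → 1/2 = 1/2
¬¬w → (((u → u) ↔ (v ↔ w)) → ((w ↔ u) → (v ↔ u))) = 1/2 → 1/2 = 1/2
No assignment yields a value below 1/2, so this is the minimum.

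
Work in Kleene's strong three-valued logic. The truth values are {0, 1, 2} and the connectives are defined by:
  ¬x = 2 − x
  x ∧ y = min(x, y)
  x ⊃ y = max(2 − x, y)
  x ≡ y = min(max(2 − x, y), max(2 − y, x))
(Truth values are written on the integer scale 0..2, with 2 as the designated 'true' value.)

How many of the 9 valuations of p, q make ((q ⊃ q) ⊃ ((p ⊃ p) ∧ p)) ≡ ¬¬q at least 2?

2

p = 0, q = 0 ↦ 2  ≥
p = 0, q = 1 ↦ 1  <
p = 0, q = 2 ↦ 0  <
p = 1, q = 0 ↦ 1  <
p = 1, q = 1 ↦ 1  <
p = 1, q = 2 ↦ 1  <
p = 2, q = 0 ↦ 0  <
p = 2, q = 1 ↦ 1  <
p = 2, q = 2 ↦ 2  ≥
So 2 of the 9 assignments meet the threshold.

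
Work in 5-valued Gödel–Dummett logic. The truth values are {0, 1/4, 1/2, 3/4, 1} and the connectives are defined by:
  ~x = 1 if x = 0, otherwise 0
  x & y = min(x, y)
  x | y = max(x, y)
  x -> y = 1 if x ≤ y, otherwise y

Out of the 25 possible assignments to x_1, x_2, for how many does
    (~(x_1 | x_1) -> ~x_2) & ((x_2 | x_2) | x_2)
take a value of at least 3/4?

8

value 1: 4 assignments (counts)
value 3/4: 4 assignments (counts)
value 1/2: 4 assignments
value 1/4: 4 assignments
value 0: 9 assignments
So 8 of the 25 assignments meet the threshold.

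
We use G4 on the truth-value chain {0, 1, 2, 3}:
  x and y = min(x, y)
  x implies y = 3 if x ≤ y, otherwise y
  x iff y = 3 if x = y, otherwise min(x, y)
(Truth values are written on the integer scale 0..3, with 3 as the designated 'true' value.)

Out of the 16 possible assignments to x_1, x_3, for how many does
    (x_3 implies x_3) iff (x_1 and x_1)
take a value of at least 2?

x_1 = 0, x_3 = 0 ↦ 0  <
x_1 = 0, x_3 = 1 ↦ 0  <
x_1 = 0, x_3 = 2 ↦ 0  <
x_1 = 0, x_3 = 3 ↦ 0  <
x_1 = 1, x_3 = 0 ↦ 1  <
x_1 = 1, x_3 = 1 ↦ 1  <
x_1 = 1, x_3 = 2 ↦ 1  <
x_1 = 1, x_3 = 3 ↦ 1  <
x_1 = 2, x_3 = 0 ↦ 2  ≥
x_1 = 2, x_3 = 1 ↦ 2  ≥
x_1 = 2, x_3 = 2 ↦ 2  ≥
x_1 = 2, x_3 = 3 ↦ 2  ≥
x_1 = 3, x_3 = 0 ↦ 3  ≥
x_1 = 3, x_3 = 1 ↦ 3  ≥
x_1 = 3, x_3 = 2 ↦ 3  ≥
x_1 = 3, x_3 = 3 ↦ 3  ≥
So 8 of the 16 assignments meet the threshold.

8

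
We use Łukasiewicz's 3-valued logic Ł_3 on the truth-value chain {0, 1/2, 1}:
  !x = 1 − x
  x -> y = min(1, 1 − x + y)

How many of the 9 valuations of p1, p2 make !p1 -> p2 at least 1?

p1 = 0, p2 = 0 ↦ 0  <
p1 = 0, p2 = 1/2 ↦ 1/2  <
p1 = 0, p2 = 1 ↦ 1  ≥
p1 = 1/2, p2 = 0 ↦ 1/2  <
p1 = 1/2, p2 = 1/2 ↦ 1  ≥
p1 = 1/2, p2 = 1 ↦ 1  ≥
p1 = 1, p2 = 0 ↦ 1  ≥
p1 = 1, p2 = 1/2 ↦ 1  ≥
p1 = 1, p2 = 1 ↦ 1  ≥
So 6 of the 9 assignments meet the threshold.

6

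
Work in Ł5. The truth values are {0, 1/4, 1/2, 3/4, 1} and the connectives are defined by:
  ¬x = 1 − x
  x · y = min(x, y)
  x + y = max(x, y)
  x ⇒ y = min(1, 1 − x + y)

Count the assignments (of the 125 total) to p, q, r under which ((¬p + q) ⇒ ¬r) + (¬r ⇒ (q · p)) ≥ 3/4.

value 1: 101 assignments (counts)
value 3/4: 19 assignments (counts)
value 1/2: 5 assignments
So 120 of the 125 assignments meet the threshold.

120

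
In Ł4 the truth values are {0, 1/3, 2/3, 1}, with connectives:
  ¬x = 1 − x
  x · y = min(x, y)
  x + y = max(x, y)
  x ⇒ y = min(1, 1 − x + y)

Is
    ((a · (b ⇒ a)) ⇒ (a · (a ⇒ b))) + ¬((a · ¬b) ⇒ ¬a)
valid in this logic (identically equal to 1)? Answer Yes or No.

Counterexample: take a = 2/3, b = 0.
b ⇒ a = 0 ⇒ 2/3 = 1
a · (b ⇒ a) = 2/3 · 1 = 2/3
a ⇒ b = 2/3 ⇒ 0 = 1/3
a · (a ⇒ b) = 2/3 · 1/3 = 1/3
(a · (b ⇒ a)) ⇒ (a · (a ⇒ b)) = 2/3 ⇒ 1/3 = 2/3
¬b = ¬0 = 1
a · ¬b = 2/3 · 1 = 2/3
¬a = ¬2/3 = 1/3
(a · ¬b) ⇒ ¬a = 2/3 ⇒ 1/3 = 2/3
¬((a · ¬b) ⇒ ¬a) = ¬2/3 = 1/3
((a · (b ⇒ a)) ⇒ (a · (a ⇒ b))) + ¬((a · ¬b) ⇒ ¬a) = 2/3 + 1/3 = 2/3
This gives 2/3 ≠ 1.

No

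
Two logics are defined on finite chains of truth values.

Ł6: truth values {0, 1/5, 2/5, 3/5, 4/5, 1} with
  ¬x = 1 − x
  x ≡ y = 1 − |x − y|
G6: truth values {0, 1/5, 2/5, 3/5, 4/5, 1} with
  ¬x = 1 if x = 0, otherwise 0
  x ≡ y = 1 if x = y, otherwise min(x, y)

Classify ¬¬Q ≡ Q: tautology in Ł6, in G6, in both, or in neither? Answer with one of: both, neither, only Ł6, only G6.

only Ł6

In Ł6: every assignment gives 1 — tautology.
In G6: at Q = 1/5 the value is 1/5 — not a tautology.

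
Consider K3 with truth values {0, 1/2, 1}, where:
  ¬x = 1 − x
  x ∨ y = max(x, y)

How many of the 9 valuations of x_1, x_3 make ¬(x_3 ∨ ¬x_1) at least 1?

1

x_1 = 0, x_3 = 0 ↦ 0  <
x_1 = 0, x_3 = 1/2 ↦ 0  <
x_1 = 0, x_3 = 1 ↦ 0  <
x_1 = 1/2, x_3 = 0 ↦ 1/2  <
x_1 = 1/2, x_3 = 1/2 ↦ 1/2  <
x_1 = 1/2, x_3 = 1 ↦ 0  <
x_1 = 1, x_3 = 0 ↦ 1  ≥
x_1 = 1, x_3 = 1/2 ↦ 1/2  <
x_1 = 1, x_3 = 1 ↦ 0  <
So 1 of the 9 assignments meets the threshold.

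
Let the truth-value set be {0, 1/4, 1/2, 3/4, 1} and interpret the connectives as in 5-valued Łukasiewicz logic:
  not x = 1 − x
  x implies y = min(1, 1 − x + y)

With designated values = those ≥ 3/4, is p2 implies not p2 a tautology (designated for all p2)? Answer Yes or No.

Counterexample: take p2 = 3/4.
not p2 = not 3/4 = 1/4
p2 implies not p2 = 3/4 implies 1/4 = 1/2
This gives 1/2, which is below 3/4.

No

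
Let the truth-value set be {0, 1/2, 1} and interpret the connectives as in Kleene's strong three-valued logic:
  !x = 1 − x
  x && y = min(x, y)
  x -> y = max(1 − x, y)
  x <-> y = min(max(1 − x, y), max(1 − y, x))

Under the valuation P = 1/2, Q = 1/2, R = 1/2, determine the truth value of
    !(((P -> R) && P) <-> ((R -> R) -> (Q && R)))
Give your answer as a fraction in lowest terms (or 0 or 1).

1/2

P -> R = 1/2 -> 1/2 = 1/2
(P -> R) && P = 1/2 && 1/2 = 1/2
R -> R = 1/2 -> 1/2 = 1/2
Q && R = 1/2 && 1/2 = 1/2
(R -> R) -> (Q && R) = 1/2 -> 1/2 = 1/2
((P -> R) && P) <-> ((R -> R) -> (Q && R)) = 1/2 <-> 1/2 = 1/2
!(((P -> R) && P) <-> ((R -> R) -> (Q && R))) = !1/2 = 1/2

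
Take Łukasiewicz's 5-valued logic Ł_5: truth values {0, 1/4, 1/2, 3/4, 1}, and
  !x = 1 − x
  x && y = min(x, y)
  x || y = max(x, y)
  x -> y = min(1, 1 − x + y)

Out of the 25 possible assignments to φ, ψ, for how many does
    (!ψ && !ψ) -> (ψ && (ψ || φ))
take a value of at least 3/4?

value 1: 15 assignments (counts)
value 1/2: 5 assignments
value 0: 5 assignments
So 15 of the 25 assignments meet the threshold.

15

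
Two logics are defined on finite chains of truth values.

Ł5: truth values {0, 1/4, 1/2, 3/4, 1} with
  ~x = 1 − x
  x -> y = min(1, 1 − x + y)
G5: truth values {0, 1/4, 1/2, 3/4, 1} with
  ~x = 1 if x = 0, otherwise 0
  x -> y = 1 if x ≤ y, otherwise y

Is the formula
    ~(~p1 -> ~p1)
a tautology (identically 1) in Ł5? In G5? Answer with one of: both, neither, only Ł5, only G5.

neither

In Ł5: at p1 = 0 the value is 0 — not a tautology.
In G5: at p1 = 0 the value is 0 — not a tautology.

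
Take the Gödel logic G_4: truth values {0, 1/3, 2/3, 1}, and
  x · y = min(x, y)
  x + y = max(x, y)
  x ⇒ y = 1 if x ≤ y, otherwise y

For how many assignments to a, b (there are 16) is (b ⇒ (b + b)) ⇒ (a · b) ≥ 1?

1

a = 0, b = 0 ↦ 0  <
a = 0, b = 1/3 ↦ 0  <
a = 0, b = 2/3 ↦ 0  <
a = 0, b = 1 ↦ 0  <
a = 1/3, b = 0 ↦ 0  <
a = 1/3, b = 1/3 ↦ 1/3  <
a = 1/3, b = 2/3 ↦ 1/3  <
a = 1/3, b = 1 ↦ 1/3  <
a = 2/3, b = 0 ↦ 0  <
a = 2/3, b = 1/3 ↦ 1/3  <
a = 2/3, b = 2/3 ↦ 2/3  <
a = 2/3, b = 1 ↦ 2/3  <
a = 1, b = 0 ↦ 0  <
a = 1, b = 1/3 ↦ 1/3  <
a = 1, b = 2/3 ↦ 2/3  <
a = 1, b = 1 ↦ 1  ≥
So 1 of the 16 assignments meets the threshold.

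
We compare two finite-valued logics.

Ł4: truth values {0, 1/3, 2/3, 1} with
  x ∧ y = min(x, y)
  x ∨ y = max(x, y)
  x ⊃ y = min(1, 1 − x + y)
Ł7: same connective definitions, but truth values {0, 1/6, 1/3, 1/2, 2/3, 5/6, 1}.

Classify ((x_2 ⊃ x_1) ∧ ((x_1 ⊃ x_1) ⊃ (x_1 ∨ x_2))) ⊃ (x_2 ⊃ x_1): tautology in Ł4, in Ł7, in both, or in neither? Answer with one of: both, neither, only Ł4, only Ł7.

both

In Ł4: every assignment gives 1 — tautology.
In Ł7: every assignment gives 1 — tautology.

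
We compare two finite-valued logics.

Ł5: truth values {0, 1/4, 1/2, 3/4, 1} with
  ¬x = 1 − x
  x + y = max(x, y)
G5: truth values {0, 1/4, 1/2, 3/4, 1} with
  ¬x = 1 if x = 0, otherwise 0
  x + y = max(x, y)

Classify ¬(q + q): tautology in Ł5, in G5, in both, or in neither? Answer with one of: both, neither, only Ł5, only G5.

neither

In Ł5: at q = 1/4 the value is 3/4 — not a tautology.
In G5: at q = 1/4 the value is 0 — not a tautology.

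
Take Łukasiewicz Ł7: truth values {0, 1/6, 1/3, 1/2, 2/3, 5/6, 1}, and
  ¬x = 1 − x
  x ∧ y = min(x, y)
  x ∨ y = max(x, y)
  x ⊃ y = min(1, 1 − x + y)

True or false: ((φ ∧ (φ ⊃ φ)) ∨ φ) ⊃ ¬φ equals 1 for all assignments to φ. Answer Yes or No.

No

Counterexample: take φ = 2/3.
φ ⊃ φ = 2/3 ⊃ 2/3 = 1
φ ∧ (φ ⊃ φ) = 2/3 ∧ 1 = 2/3
(φ ∧ (φ ⊃ φ)) ∨ φ = 2/3 ∨ 2/3 = 2/3
¬φ = ¬2/3 = 1/3
((φ ∧ (φ ⊃ φ)) ∨ φ) ⊃ ¬φ = 2/3 ⊃ 1/3 = 2/3
This gives 2/3 ≠ 1.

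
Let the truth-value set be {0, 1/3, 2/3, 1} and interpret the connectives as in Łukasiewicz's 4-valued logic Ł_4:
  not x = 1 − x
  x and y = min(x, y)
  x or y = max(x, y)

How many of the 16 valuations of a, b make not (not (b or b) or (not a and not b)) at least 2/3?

8

a = 0, b = 0 ↦ 0  <
a = 0, b = 1/3 ↦ 1/3  <
a = 0, b = 2/3 ↦ 2/3  ≥
a = 0, b = 1 ↦ 1  ≥
a = 1/3, b = 0 ↦ 0  <
a = 1/3, b = 1/3 ↦ 1/3  <
a = 1/3, b = 2/3 ↦ 2/3  ≥
a = 1/3, b = 1 ↦ 1  ≥
a = 2/3, b = 0 ↦ 0  <
a = 2/3, b = 1/3 ↦ 1/3  <
a = 2/3, b = 2/3 ↦ 2/3  ≥
a = 2/3, b = 1 ↦ 1  ≥
a = 1, b = 0 ↦ 0  <
a = 1, b = 1/3 ↦ 1/3  <
a = 1, b = 2/3 ↦ 2/3  ≥
a = 1, b = 1 ↦ 1  ≥
So 8 of the 16 assignments meet the threshold.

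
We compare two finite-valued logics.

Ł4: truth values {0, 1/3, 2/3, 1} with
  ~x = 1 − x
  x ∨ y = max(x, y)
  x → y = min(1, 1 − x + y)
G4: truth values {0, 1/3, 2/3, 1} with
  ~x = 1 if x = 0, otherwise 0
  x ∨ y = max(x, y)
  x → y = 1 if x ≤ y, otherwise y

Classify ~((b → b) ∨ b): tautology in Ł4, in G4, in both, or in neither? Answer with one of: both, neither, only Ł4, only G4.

In Ł4: at b = 0 the value is 0 — not a tautology.
In G4: at b = 0 the value is 0 — not a tautology.

neither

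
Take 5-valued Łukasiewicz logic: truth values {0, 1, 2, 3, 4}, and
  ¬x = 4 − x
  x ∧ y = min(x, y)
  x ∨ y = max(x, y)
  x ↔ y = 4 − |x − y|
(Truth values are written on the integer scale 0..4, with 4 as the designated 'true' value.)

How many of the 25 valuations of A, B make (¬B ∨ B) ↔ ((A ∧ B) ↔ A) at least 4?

9

value 4: 9 assignments (counts)
value 3: 9 assignments
value 2: 5 assignments
value 1: 1 assignment
value 0: 1 assignment
So 9 of the 25 assignments meet the threshold.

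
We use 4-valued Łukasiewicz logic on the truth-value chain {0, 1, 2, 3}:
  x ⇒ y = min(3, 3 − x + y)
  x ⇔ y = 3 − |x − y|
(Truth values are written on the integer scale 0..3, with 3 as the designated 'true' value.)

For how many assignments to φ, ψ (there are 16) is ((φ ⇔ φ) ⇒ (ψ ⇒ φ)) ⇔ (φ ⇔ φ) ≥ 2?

φ = 0, ψ = 0 ↦ 3  ≥
φ = 0, ψ = 1 ↦ 2  ≥
φ = 0, ψ = 2 ↦ 1  <
φ = 0, ψ = 3 ↦ 0  <
φ = 1, ψ = 0 ↦ 3  ≥
φ = 1, ψ = 1 ↦ 3  ≥
φ = 1, ψ = 2 ↦ 2  ≥
φ = 1, ψ = 3 ↦ 1  <
φ = 2, ψ = 0 ↦ 3  ≥
φ = 2, ψ = 1 ↦ 3  ≥
φ = 2, ψ = 2 ↦ 3  ≥
φ = 2, ψ = 3 ↦ 2  ≥
φ = 3, ψ = 0 ↦ 3  ≥
φ = 3, ψ = 1 ↦ 3  ≥
φ = 3, ψ = 2 ↦ 3  ≥
φ = 3, ψ = 3 ↦ 3  ≥
So 13 of the 16 assignments meet the threshold.

13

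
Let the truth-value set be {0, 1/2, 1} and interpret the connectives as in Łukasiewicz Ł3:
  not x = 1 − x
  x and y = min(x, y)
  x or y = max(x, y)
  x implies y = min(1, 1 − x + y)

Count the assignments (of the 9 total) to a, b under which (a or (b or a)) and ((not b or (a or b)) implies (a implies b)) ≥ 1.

a = 0, b = 0 ↦ 0  <
a = 0, b = 1/2 ↦ 1/2  <
a = 0, b = 1 ↦ 1  ≥
a = 1/2, b = 0 ↦ 1/2  <
a = 1/2, b = 1/2 ↦ 1/2  <
a = 1/2, b = 1 ↦ 1  ≥
a = 1, b = 0 ↦ 0  <
a = 1, b = 1/2 ↦ 1/2  <
a = 1, b = 1 ↦ 1  ≥
So 3 of the 9 assignments meet the threshold.

3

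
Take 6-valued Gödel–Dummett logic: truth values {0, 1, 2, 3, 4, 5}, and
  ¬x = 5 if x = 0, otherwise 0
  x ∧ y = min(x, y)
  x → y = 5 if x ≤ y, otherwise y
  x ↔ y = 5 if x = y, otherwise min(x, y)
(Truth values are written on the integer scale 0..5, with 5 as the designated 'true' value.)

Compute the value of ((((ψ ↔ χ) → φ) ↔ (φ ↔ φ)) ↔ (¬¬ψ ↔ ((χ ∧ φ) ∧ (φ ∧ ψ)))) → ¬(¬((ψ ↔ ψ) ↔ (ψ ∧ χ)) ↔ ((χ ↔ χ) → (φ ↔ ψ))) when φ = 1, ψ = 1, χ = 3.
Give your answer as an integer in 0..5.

5

ψ ↔ χ = 1 ↔ 3 = 1
(ψ ↔ χ) → φ = 1 → 1 = 5
φ ↔ φ = 1 ↔ 1 = 5
((ψ ↔ χ) → φ) ↔ (φ ↔ φ) = 5 ↔ 5 = 5
¬ψ = ¬1 = 0
¬¬ψ = ¬0 = 5
χ ∧ φ = 3 ∧ 1 = 1
φ ∧ ψ = 1 ∧ 1 = 1
(χ ∧ φ) ∧ (φ ∧ ψ) = 1 ∧ 1 = 1
¬¬ψ ↔ ((χ ∧ φ) ∧ (φ ∧ ψ)) = 5 ↔ 1 = 1
(((ψ ↔ χ) → φ) ↔ (φ ↔ φ)) ↔ (¬¬ψ ↔ ((χ ∧ φ) ∧ (φ ∧ ψ))) = 5 ↔ 1 = 1
ψ ↔ ψ = 1 ↔ 1 = 5
ψ ∧ χ = 1 ∧ 3 = 1
(ψ ↔ ψ) ↔ (ψ ∧ χ) = 5 ↔ 1 = 1
¬((ψ ↔ ψ) ↔ (ψ ∧ χ)) = ¬1 = 0
χ ↔ χ = 3 ↔ 3 = 5
φ ↔ ψ = 1 ↔ 1 = 5
(χ ↔ χ) → (φ ↔ ψ) = 5 → 5 = 5
¬((ψ ↔ ψ) ↔ (ψ ∧ χ)) ↔ ((χ ↔ χ) → (φ ↔ ψ)) = 0 ↔ 5 = 0
¬(¬((ψ ↔ ψ) ↔ (ψ ∧ χ)) ↔ ((χ ↔ χ) → (φ ↔ ψ))) = ¬0 = 5
((((ψ ↔ χ) → φ) ↔ (φ ↔ φ)) ↔ (¬¬ψ ↔ ((χ ∧ φ) ∧ (φ ∧ ψ)))) → ¬(¬((ψ ↔ ψ) ↔ (ψ ∧ χ)) ↔ ((χ ↔ χ) → (φ ↔ ψ))) = 1 → 5 = 5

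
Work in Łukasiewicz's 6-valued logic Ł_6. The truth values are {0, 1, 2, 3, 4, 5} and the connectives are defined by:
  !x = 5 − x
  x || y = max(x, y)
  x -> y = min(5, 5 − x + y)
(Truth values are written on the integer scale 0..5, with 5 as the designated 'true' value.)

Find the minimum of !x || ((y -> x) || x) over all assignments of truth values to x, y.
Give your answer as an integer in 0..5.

Take x = 2, y = 4:
!x = !2 = 3
y -> x = 4 -> 2 = 3
(y -> x) || x = 3 || 2 = 3
!x || ((y -> x) || x) = 3 || 3 = 3
No assignment yields a value below 3, so this is the minimum.

3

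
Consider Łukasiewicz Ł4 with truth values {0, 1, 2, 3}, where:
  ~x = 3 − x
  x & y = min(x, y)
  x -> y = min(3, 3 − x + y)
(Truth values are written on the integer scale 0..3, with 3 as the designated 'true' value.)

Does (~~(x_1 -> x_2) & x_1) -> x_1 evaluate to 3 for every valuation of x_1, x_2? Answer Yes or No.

Yes

x_1 = 0, x_2 = 0 ↦ 3
x_1 = 0, x_2 = 1 ↦ 3
x_1 = 0, x_2 = 2 ↦ 3
x_1 = 0, x_2 = 3 ↦ 3
x_1 = 1, x_2 = 0 ↦ 3
x_1 = 1, x_2 = 1 ↦ 3
x_1 = 1, x_2 = 2 ↦ 3
x_1 = 1, x_2 = 3 ↦ 3
x_1 = 2, x_2 = 0 ↦ 3
x_1 = 2, x_2 = 1 ↦ 3
x_1 = 2, x_2 = 2 ↦ 3
x_1 = 2, x_2 = 3 ↦ 3
x_1 = 3, x_2 = 0 ↦ 3
x_1 = 3, x_2 = 1 ↦ 3
x_1 = 3, x_2 = 2 ↦ 3
x_1 = 3, x_2 = 3 ↦ 3
Every assignment gives a value ≥ 3.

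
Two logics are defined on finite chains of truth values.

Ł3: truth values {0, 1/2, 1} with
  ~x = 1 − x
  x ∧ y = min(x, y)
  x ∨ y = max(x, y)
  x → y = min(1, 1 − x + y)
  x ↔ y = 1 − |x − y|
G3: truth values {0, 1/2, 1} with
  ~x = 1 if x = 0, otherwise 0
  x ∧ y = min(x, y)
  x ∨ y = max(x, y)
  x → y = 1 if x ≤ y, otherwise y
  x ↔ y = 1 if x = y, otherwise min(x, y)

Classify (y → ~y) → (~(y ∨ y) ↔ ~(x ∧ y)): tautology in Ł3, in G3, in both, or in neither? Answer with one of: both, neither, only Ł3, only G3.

In Ł3: at x = 0, y = 1/2 the value is 1/2 — not a tautology.
In G3: every assignment gives 1 — tautology.

only G3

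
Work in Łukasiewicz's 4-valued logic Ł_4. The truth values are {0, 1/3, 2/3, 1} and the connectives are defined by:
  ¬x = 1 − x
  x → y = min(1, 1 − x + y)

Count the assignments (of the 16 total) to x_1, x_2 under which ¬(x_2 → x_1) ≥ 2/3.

3

x_1 = 0, x_2 = 0 ↦ 0  <
x_1 = 0, x_2 = 1/3 ↦ 1/3  <
x_1 = 0, x_2 = 2/3 ↦ 2/3  ≥
x_1 = 0, x_2 = 1 ↦ 1  ≥
x_1 = 1/3, x_2 = 0 ↦ 0  <
x_1 = 1/3, x_2 = 1/3 ↦ 0  <
x_1 = 1/3, x_2 = 2/3 ↦ 1/3  <
x_1 = 1/3, x_2 = 1 ↦ 2/3  ≥
x_1 = 2/3, x_2 = 0 ↦ 0  <
x_1 = 2/3, x_2 = 1/3 ↦ 0  <
x_1 = 2/3, x_2 = 2/3 ↦ 0  <
x_1 = 2/3, x_2 = 1 ↦ 1/3  <
x_1 = 1, x_2 = 0 ↦ 0  <
x_1 = 1, x_2 = 1/3 ↦ 0  <
x_1 = 1, x_2 = 2/3 ↦ 0  <
x_1 = 1, x_2 = 1 ↦ 0  <
So 3 of the 16 assignments meet the threshold.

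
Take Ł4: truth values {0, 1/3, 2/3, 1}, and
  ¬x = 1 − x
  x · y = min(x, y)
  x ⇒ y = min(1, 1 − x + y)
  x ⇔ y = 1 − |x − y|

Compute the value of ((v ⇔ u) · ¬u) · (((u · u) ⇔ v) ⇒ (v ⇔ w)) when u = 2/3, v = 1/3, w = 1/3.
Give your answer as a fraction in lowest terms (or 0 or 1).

1/3

v ⇔ u = 1/3 ⇔ 2/3 = 2/3
¬u = ¬2/3 = 1/3
(v ⇔ u) · ¬u = 2/3 · 1/3 = 1/3
u · u = 2/3 · 2/3 = 2/3
(u · u) ⇔ v = 2/3 ⇔ 1/3 = 2/3
v ⇔ w = 1/3 ⇔ 1/3 = 1
((u · u) ⇔ v) ⇒ (v ⇔ w) = 2/3 ⇒ 1 = 1
((v ⇔ u) · ¬u) · (((u · u) ⇔ v) ⇒ (v ⇔ w)) = 1/3 · 1 = 1/3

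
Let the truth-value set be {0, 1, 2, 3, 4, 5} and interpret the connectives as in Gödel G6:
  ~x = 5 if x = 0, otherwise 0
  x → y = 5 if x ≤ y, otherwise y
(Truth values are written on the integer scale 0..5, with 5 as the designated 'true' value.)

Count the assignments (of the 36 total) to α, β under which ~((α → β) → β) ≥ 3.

1

value 5: 1 assignment (counts)
value 0: 35 assignments
So 1 of the 36 assignments meets the threshold.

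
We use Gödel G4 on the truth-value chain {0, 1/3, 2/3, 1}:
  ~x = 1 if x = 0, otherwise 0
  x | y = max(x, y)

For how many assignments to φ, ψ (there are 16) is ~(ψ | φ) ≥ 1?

φ = 0, ψ = 0 ↦ 1  ≥
φ = 0, ψ = 1/3 ↦ 0  <
φ = 0, ψ = 2/3 ↦ 0  <
φ = 0, ψ = 1 ↦ 0  <
φ = 1/3, ψ = 0 ↦ 0  <
φ = 1/3, ψ = 1/3 ↦ 0  <
φ = 1/3, ψ = 2/3 ↦ 0  <
φ = 1/3, ψ = 1 ↦ 0  <
φ = 2/3, ψ = 0 ↦ 0  <
φ = 2/3, ψ = 1/3 ↦ 0  <
φ = 2/3, ψ = 2/3 ↦ 0  <
φ = 2/3, ψ = 1 ↦ 0  <
φ = 1, ψ = 0 ↦ 0  <
φ = 1, ψ = 1/3 ↦ 0  <
φ = 1, ψ = 2/3 ↦ 0  <
φ = 1, ψ = 1 ↦ 0  <
So 1 of the 16 assignments meets the threshold.

1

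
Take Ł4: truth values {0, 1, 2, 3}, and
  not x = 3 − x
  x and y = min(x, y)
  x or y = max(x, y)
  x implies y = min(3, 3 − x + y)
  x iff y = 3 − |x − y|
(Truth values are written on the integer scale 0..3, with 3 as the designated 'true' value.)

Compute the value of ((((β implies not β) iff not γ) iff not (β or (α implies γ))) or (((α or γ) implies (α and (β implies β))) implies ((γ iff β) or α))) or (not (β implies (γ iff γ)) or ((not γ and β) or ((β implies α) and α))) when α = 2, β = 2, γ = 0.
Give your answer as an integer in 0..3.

not β = not 2 = 1
β implies not β = 2 implies 1 = 2
not γ = not 0 = 3
(β implies not β) iff not γ = 2 iff 3 = 2
α implies γ = 2 implies 0 = 1
β or (α implies γ) = 2 or 1 = 2
not (β or (α implies γ)) = not 2 = 1
((β implies not β) iff not γ) iff not (β or (α implies γ)) = 2 iff 1 = 2
α or γ = 2 or 0 = 2
β implies β = 2 implies 2 = 3
α and (β implies β) = 2 and 3 = 2
(α or γ) implies (α and (β implies β)) = 2 implies 2 = 3
γ iff β = 0 iff 2 = 1
(γ iff β) or α = 1 or 2 = 2
((α or γ) implies (α and (β implies β))) implies ((γ iff β) or α) = 3 implies 2 = 2
(((β implies not β) iff not γ) iff not (β or (α implies γ))) or (((α or γ) implies (α and (β implies β))) implies ((γ iff β) or α)) = 2 or 2 = 2
γ iff γ = 0 iff 0 = 3
β implies (γ iff γ) = 2 implies 3 = 3
not (β implies (γ iff γ)) = not 3 = 0
not γ = not 0 = 3
not γ and β = 3 and 2 = 2
β implies α = 2 implies 2 = 3
(β implies α) and α = 3 and 2 = 2
(not γ and β) or ((β implies α) and α) = 2 or 2 = 2
not (β implies (γ iff γ)) or ((not γ and β) or ((β implies α) and α)) = 0 or 2 = 2
((((β implies not β) iff not γ) iff not (β or (α implies γ))) or (((α or γ) implies (α and (β implies β))) implies ((γ iff β) or α))) or (not (β implies (γ iff γ)) or ((not γ and β) or ((β implies α) and α))) = 2 or 2 = 2

2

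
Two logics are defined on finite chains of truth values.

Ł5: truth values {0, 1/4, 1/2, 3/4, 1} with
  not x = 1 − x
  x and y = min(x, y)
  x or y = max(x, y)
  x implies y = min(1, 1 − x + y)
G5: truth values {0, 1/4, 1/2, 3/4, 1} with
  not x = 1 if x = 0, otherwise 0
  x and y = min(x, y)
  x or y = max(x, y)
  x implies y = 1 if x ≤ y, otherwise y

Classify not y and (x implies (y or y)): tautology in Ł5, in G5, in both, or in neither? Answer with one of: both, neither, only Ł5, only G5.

In Ł5: at x = 0, y = 1/4 the value is 3/4 — not a tautology.
In G5: at x = 0, y = 1/4 the value is 0 — not a tautology.

neither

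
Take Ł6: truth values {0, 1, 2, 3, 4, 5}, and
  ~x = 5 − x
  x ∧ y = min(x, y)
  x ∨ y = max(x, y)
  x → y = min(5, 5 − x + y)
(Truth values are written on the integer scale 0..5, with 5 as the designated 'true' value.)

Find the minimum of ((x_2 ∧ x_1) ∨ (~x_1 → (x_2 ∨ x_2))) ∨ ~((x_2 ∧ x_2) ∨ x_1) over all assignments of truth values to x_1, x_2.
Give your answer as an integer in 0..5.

3

Take x_1 = 0, x_2 = 2:
x_2 ∧ x_1 = 2 ∧ 0 = 0
~x_1 = ~0 = 5
x_2 ∨ x_2 = 2 ∨ 2 = 2
~x_1 → (x_2 ∨ x_2) = 5 → 2 = 2
(x_2 ∧ x_1) ∨ (~x_1 → (x_2 ∨ x_2)) = 0 ∨ 2 = 2
x_2 ∧ x_2 = 2 ∧ 2 = 2
(x_2 ∧ x_2) ∨ x_1 = 2 ∨ 0 = 2
~((x_2 ∧ x_2) ∨ x_1) = ~2 = 3
((x_2 ∧ x_1) ∨ (~x_1 → (x_2 ∨ x_2))) ∨ ~((x_2 ∧ x_2) ∨ x_1) = 2 ∨ 3 = 3
No assignment yields a value below 3, so this is the minimum.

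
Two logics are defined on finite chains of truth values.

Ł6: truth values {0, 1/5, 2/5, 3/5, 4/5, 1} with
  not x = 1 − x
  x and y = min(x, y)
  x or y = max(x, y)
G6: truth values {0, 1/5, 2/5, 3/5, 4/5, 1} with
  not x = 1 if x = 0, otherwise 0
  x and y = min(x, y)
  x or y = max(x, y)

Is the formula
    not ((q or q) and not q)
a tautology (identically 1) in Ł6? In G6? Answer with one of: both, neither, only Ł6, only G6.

only G6

In Ł6: at q = 1/5 the value is 4/5 — not a tautology.
In G6: every assignment gives 1 — tautology.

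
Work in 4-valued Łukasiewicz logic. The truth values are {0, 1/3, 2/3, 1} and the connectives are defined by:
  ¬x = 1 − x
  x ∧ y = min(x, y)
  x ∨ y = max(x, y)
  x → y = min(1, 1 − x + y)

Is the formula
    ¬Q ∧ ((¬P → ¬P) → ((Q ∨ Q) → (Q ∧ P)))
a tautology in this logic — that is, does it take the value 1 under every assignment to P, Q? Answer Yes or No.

No

Counterexample: take P = 0, Q = 1/3.
¬Q = ¬1/3 = 2/3
¬P = ¬0 = 1
¬P = ¬0 = 1
¬P → ¬P = 1 → 1 = 1
Q ∨ Q = 1/3 ∨ 1/3 = 1/3
Q ∧ P = 1/3 ∧ 0 = 0
(Q ∨ Q) → (Q ∧ P) = 1/3 → 0 = 2/3
(¬P → ¬P) → ((Q ∨ Q) → (Q ∧ P)) = 1 → 2/3 = 2/3
¬Q ∧ ((¬P → ¬P) → ((Q ∨ Q) → (Q ∧ P))) = 2/3 ∧ 2/3 = 2/3
This gives 2/3 ≠ 1.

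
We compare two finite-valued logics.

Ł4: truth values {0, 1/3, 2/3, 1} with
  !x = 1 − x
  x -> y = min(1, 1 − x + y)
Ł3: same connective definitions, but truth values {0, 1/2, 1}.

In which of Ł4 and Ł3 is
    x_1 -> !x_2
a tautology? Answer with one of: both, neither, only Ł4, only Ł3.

neither

In Ł4: at x_1 = 1/3, x_2 = 1 the value is 2/3 — not a tautology.
In Ł3: at x_1 = 1/2, x_2 = 1 the value is 1/2 — not a tautology.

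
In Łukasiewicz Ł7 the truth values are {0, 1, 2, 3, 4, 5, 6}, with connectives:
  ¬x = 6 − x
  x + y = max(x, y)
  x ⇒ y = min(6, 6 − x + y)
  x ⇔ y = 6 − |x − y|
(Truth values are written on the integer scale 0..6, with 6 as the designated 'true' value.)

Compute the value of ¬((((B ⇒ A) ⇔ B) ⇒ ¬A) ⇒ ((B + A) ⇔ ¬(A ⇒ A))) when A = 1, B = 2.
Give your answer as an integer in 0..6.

2

B ⇒ A = 2 ⇒ 1 = 5
(B ⇒ A) ⇔ B = 5 ⇔ 2 = 3
¬A = ¬1 = 5
((B ⇒ A) ⇔ B) ⇒ ¬A = 3 ⇒ 5 = 6
B + A = 2 + 1 = 2
A ⇒ A = 1 ⇒ 1 = 6
¬(A ⇒ A) = ¬6 = 0
(B + A) ⇔ ¬(A ⇒ A) = 2 ⇔ 0 = 4
(((B ⇒ A) ⇔ B) ⇒ ¬A) ⇒ ((B + A) ⇔ ¬(A ⇒ A)) = 6 ⇒ 4 = 4
¬((((B ⇒ A) ⇔ B) ⇒ ¬A) ⇒ ((B + A) ⇔ ¬(A ⇒ A))) = ¬4 = 2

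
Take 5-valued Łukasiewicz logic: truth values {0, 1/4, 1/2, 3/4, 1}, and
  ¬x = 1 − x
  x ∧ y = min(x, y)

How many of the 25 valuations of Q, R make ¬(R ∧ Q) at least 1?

9

value 1: 9 assignments (counts)
value 3/4: 7 assignments
value 1/2: 5 assignments
value 1/4: 3 assignments
value 0: 1 assignment
So 9 of the 25 assignments meet the threshold.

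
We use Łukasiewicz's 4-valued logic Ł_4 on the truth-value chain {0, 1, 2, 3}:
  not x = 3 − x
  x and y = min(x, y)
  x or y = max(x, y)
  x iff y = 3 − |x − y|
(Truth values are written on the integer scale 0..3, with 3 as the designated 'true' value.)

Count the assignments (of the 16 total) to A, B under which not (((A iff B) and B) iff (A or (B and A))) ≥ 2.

3

A = 0, B = 0 ↦ 0  <
A = 0, B = 1 ↦ 1  <
A = 0, B = 2 ↦ 1  <
A = 0, B = 3 ↦ 0  <
A = 1, B = 0 ↦ 1  <
A = 1, B = 1 ↦ 0  <
A = 1, B = 2 ↦ 1  <
A = 1, B = 3 ↦ 0  <
A = 2, B = 0 ↦ 2  ≥
A = 2, B = 1 ↦ 1  <
A = 2, B = 2 ↦ 0  <
A = 2, B = 3 ↦ 0  <
A = 3, B = 0 ↦ 3  ≥
A = 3, B = 1 ↦ 2  ≥
A = 3, B = 2 ↦ 1  <
A = 3, B = 3 ↦ 0  <
So 3 of the 16 assignments meet the threshold.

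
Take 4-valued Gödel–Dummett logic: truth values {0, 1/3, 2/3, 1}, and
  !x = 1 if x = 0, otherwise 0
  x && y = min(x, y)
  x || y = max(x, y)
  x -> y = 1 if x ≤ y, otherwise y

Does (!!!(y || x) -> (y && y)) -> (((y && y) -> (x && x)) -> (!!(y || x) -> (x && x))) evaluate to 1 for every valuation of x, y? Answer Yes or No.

Counterexample: take x = 1/3, y = 0.
y || x = 0 || 1/3 = 1/3
!(y || x) = !1/3 = 0
!!(y || x) = !0 = 1
!!!(y || x) = !1 = 0
y && y = 0 && 0 = 0
!!!(y || x) -> (y && y) = 0 -> 0 = 1
y && y = 0 && 0 = 0
x && x = 1/3 && 1/3 = 1/3
(y && y) -> (x && x) = 0 -> 1/3 = 1
y || x = 0 || 1/3 = 1/3
!(y || x) = !1/3 = 0
!!(y || x) = !0 = 1
x && x = 1/3 && 1/3 = 1/3
!!(y || x) -> (x && x) = 1 -> 1/3 = 1/3
((y && y) -> (x && x)) -> (!!(y || x) -> (x && x)) = 1 -> 1/3 = 1/3
(!!!(y || x) -> (y && y)) -> (((y && y) -> (x && x)) -> (!!(y || x) -> (x && x))) = 1 -> 1/3 = 1/3
This gives 1/3 ≠ 1.

No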